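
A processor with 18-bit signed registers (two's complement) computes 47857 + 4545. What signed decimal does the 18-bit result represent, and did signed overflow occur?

47857 → 001011101011110001
4545 → 000001000111000001
  001011101011110001
+ 000001000111000001
= 001100110010110010
Result 001100110010110010: MSB = 0 → value 52402.
Both addends are non-negative and so is the stored result: no signed overflow.

52402; no overflow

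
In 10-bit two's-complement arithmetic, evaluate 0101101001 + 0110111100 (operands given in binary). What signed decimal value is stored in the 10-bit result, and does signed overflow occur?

-219; overflow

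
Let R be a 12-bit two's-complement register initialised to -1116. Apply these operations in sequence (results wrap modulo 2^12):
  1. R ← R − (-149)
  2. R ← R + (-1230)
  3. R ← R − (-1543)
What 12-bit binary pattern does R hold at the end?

Start: R = -1116 = 101110100100.
R = -1116 − (-149) = -967 = 110000111001
R = -967 + (-1230) = -2197; wraps to 1899 = 011101101011
R = 1899 − (-1543) = 3442; wraps to -654 = 110101110010

110101110010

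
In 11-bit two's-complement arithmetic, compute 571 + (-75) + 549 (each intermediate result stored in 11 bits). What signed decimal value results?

-1003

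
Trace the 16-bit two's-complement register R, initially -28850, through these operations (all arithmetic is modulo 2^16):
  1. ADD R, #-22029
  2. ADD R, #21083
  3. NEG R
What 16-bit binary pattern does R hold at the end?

Start: R = -28850 = 1000111101001110.
R = -28850 + (-22029) = -50879; wraps to 14657 = 0011100101000001
R = 14657 + 21083 = 35740; wraps to -29796 = 1000101110011100
R = −(-29796) = 29796 = 0111010001100100

0111010001100100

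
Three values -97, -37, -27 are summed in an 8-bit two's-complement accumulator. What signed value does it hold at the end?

95

-97 + (-37) = -134 → wraps to 122 (01111010)
122 + (-27) = 95 (01011111)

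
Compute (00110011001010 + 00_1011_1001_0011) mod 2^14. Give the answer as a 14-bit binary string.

  00110011001010
+ 00101110010011
= 01100001011101

01100001011101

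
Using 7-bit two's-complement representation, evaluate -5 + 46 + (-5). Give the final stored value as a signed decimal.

36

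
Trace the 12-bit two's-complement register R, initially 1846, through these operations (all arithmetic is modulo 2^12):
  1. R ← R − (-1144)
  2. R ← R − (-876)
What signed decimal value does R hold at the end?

-230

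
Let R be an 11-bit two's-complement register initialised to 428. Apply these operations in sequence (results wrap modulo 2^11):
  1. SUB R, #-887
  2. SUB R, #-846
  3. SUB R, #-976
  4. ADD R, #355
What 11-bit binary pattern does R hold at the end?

Start: R = 428 = 00110101100.
R = 428 − (-887) = 1315; wraps to -733 = 10100100011
R = -733 − (-846) = 113 = 00001110001
R = 113 − (-976) = 1089; wraps to -959 = 10001000001
R = -959 + 355 = -604 = 10110100100

10110100100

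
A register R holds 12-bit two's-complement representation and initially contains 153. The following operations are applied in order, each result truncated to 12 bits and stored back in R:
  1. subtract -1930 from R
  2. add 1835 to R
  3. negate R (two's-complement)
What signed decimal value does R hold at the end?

178

Start: R = 153 = 000010011001.
R = 153 − (-1930) = 2083; wraps to -2013 = 100000100011
R = -2013 + 1835 = -178 = 111101001110
R = −(-178) = 178 = 000010110010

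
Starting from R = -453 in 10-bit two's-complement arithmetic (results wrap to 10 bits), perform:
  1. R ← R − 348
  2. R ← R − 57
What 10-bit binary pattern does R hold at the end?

0010100110

Start: R = -453 = 1000111011.
R = -453 − 348 = -801; wraps to 223 = 0011011111
R = 223 − 57 = 166 = 0010100110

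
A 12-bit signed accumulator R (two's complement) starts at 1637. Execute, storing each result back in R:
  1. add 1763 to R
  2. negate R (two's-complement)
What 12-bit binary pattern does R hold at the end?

001010111000

Start: R = 1637 = 011001100101.
R = 1637 + 1763 = 3400; wraps to -696 = 110101001000
R = −(-696) = 696 = 001010111000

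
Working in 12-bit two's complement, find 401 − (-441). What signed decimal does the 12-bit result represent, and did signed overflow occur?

401 → 000110010001
-441 → 111001000111
Subtract via negate-and-add: invert 111001000111 + 1 = 000110111001 (i.e. 441).
  000110010001
+ 000110111001
= 001101001010
Result 001101001010: MSB = 0 → value 842.
Both addends (after negating the subtrahend) are non-negative and so is the stored result: no signed overflow.

842; no overflow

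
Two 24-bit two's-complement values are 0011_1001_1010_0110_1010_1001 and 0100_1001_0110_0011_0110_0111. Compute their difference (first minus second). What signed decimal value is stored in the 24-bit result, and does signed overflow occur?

0011_1001_1010_0110_1010_1001 → 001110011010011010101001 = 3778217 (signed)
0100_1001_0110_0011_0110_0111 → 010010010110001101100111 = 4809575 (signed)
Subtract via negate-and-add: invert 010010010110001101100111 + 1 = 101101101001110010011001 (i.e. -4809575).
  001110011010011010101001
+ 101101101001110010011001
= 111100000100001101000010
Result 111100000100001101000010: MSB = 1 → 15745858 − 16777216 = -1031358.
Addends (after negating the subtrahend) have opposite signs, so signed overflow cannot occur.

-1031358; no overflow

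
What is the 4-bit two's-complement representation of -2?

1110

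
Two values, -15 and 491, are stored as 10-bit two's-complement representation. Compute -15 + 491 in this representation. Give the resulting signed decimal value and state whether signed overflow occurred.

-15 → 1111110001
491 → 0111101011
  1111110001
+ 0111101011
= 0111011100  (discard carry-out 1)
Result 0111011100: MSB = 0 → value 476.
Addends have opposite signs, so signed overflow cannot occur.

476; no overflow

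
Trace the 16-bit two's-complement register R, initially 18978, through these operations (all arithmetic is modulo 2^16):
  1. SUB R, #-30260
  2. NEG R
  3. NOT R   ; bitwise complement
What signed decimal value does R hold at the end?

Start: R = 18978 = 0100101000100010.
R = 18978 − (-30260) = 49238; wraps to -16298 = 1100000001010110
R = −(-16298) = 16298 = 0011111110101010
R = NOT 0011111110101010 = 1100000001010101 = -16299

-16299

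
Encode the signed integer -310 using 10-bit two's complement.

|-310| = 310 = 0100110110 in 10 bits.
Invert the bits: 1011001001. Add 1: 1011001010.
Check: 1011001010 reads as 714 − 1024 = -310.

1011001010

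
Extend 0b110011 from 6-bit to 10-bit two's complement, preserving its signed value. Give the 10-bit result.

1111110011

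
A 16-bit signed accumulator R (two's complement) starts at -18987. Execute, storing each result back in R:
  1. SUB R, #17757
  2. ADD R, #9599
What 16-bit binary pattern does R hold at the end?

Start: R = -18987 = 1011010111010101.
R = -18987 − 17757 = -36744; wraps to 28792 = 0111000001111000
R = 28792 + 9599 = 38391; wraps to -27145 = 1001010111110111

1001010111110111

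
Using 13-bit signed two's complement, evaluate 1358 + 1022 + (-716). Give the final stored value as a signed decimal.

1664

1358 + 1022 = 2380 (0100101001100)
2380 + (-716) = 1664 (0011010000000)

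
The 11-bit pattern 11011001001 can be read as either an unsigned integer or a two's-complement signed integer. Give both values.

unsigned = 1737, signed = -311

Unsigned: 11011001001 = 1737.
Signed: MSB=1 → 1737 − 2048 = -311.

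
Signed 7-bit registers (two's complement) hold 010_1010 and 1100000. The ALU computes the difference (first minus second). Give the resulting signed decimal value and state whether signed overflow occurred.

010_1010 → 0101010 = 42 (signed)
1100000 = -32 (signed)
Subtract via negate-and-add: invert 1100000 + 1 = 0100000 (i.e. 32).
  0101010
+ 0100000
= 1001010
Result 1001010: MSB = 1 → 74 − 128 = -54.
Both addends (after negating the subtrahend) are non-negative but the stored result is negative: signed overflow. The true value 42 − (-32) = 74 lies outside [-64, 63].

-54; overflow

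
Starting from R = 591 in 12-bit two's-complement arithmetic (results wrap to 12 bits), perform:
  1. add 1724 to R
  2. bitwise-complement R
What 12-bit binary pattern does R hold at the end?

011011110100

Start: R = 591 = 001001001111.
R = 591 + 1724 = 2315; wraps to -1781 = 100100001011
R = NOT 100100001011 = 011011110100 = 1780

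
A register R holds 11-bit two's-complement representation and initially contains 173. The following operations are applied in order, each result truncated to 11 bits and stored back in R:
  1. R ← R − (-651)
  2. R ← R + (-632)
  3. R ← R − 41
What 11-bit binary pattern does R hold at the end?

00010010111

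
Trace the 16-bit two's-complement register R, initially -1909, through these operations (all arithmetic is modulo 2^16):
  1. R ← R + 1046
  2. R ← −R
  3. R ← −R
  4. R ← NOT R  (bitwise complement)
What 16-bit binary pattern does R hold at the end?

0000001101011110

Start: R = -1909 = 1111100010001011.
R = -1909 + 1046 = -863 = 1111110010100001
R = −(-863) = 863 = 0000001101011111
R = −(863) = -863 = 1111110010100001
R = NOT 1111110010100001 = 0000001101011110 = 862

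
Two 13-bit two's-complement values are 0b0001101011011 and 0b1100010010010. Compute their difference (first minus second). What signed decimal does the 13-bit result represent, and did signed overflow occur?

0b0001101011011 → 0001101011011 = 859 (signed)
0b1100010010010 → 1100010010010 = -1902 (signed)
Subtract via negate-and-add: invert 1100010010010 + 1 = 0011101101110 (i.e. 1902).
  0001101011011
+ 0011101101110
= 0101011001001
Result 0101011001001: MSB = 0 → value 2761.
Both addends (after negating the subtrahend) are non-negative and so is the stored result: no signed overflow.

2761; no overflow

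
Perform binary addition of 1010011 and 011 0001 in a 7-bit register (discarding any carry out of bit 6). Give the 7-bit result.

  1010011
+ 0110001
= 0000100  (discard carry-out 1)

0000100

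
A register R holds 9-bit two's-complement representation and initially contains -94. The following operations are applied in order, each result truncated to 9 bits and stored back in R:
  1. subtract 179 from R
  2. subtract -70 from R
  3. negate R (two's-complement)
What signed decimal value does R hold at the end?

203

Start: R = -94 = 110100010.
R = -94 − 179 = -273; wraps to 239 = 011101111
R = 239 − (-70) = 309; wraps to -203 = 100110101
R = −(-203) = 203 = 011001011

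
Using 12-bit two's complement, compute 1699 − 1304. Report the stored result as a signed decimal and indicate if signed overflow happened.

1699 → 011010100011
1304 → 010100011000
Subtract via negate-and-add: invert 010100011000 + 1 = 101011101000 (i.e. -1304).
  011010100011
+ 101011101000
= 000110001011  (discard carry-out 1)
Result 000110001011: MSB = 0 → value 395.
Addends (after negating the subtrahend) have opposite signs, so signed overflow cannot occur.

395; no overflow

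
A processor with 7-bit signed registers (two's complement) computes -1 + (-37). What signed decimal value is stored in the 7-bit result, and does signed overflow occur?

-1 → 1111111
-37 → 1011011
  1111111
+ 1011011
= 1011010  (discard carry-out 1)
Result 1011010: MSB = 1 → 90 − 128 = -38.
Both addends are negative and so is the stored result: no signed overflow.

-38; no overflow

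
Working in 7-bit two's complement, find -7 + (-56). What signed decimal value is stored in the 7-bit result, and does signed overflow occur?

-63; no overflow

-7 → 1111001
-56 → 1001000
  1111001
+ 1001000
= 1000001  (discard carry-out 1)
Result 1000001: MSB = 1 → 65 − 128 = -63.
Both addends are negative and so is the stored result: no signed overflow.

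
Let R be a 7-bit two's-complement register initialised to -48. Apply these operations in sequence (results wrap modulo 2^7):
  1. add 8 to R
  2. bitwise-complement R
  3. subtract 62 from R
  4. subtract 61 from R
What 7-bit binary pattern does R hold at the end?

Start: R = -48 = 1010000.
R = -48 + 8 = -40 = 1011000
R = NOT 1011000 = 0100111 = 39
R = 39 − 62 = -23 = 1101001
R = -23 − 61 = -84; wraps to 44 = 0101100

0101100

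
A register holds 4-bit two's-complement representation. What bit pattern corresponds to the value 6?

0110

6 is non-negative, so write it directly in 4 bits: 0110.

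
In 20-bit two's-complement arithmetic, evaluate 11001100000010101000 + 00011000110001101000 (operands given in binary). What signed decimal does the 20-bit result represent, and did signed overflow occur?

11001100000010101000 = -212824 (signed)
00011000110001101000 = 101480 (signed)
  11001100000010101000
+ 00011000110001101000
= 11100100110100010000
Result 11100100110100010000: MSB = 1 → 937232 − 1048576 = -111344.
Addends have opposite signs, so signed overflow cannot occur.

-111344; no overflow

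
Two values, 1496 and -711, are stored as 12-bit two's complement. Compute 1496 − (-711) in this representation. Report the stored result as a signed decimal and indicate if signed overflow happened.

-1889; overflow

1496 → 010111011000
-711 → 110100111001
Subtract via negate-and-add: invert 110100111001 + 1 = 001011000111 (i.e. 711).
  010111011000
+ 001011000111
= 100010011111
Result 100010011111: MSB = 1 → 2207 − 4096 = -1889.
Both addends (after negating the subtrahend) are non-negative but the stored result is negative: signed overflow. The true value 1496 − (-711) = 2207 lies outside [-2048, 2047].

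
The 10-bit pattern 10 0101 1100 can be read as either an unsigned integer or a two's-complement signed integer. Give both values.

unsigned = 604, signed = -420

Unsigned: 1001011100 = 604.
Signed: MSB=1 → 604 − 1024 = -420.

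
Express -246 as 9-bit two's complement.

100001010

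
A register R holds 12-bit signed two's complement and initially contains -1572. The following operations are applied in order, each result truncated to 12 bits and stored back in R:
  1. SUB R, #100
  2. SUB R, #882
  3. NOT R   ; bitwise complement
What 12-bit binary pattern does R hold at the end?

100111111001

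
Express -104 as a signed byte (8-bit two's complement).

|-104| = 104 = 01101000 in 8 bits.
Invert the bits: 10010111. Add 1: 10011000.

10011000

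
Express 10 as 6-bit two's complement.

001010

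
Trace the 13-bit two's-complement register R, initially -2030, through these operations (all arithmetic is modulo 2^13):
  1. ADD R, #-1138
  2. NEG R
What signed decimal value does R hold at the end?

3168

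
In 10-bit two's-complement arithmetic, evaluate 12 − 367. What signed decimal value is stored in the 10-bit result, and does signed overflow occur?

12 → 0000001100
367 → 0101101111
Subtract via negate-and-add: invert 0101101111 + 1 = 1010010001 (i.e. -367).
  0000001100
+ 1010010001
= 1010011101
Result 1010011101: MSB = 1 → 669 − 1024 = -355.
Addends (after negating the subtrahend) have opposite signs, so signed overflow cannot occur.

-355; no overflow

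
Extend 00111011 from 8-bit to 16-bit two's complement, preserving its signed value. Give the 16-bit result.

MSB of 00111011 is 0; replicate it into the new high bits.
00000000|00111011 → 0000000000111011 (still 59).

0000000000111011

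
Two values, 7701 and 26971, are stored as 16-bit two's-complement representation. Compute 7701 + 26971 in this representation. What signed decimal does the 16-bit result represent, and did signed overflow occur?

-30864; overflow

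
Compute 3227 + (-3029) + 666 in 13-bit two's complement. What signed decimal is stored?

864

3227 + (-3029) = 198 (0000011000110)
198 + 666 = 864 (0001101100000)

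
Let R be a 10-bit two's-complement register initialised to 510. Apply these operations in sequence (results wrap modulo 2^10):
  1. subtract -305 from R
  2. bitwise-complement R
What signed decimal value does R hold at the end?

208

Start: R = 510 = 0111111110.
R = 510 − (-305) = 815; wraps to -209 = 1100101111
R = NOT 1100101111 = 0011010000 = 208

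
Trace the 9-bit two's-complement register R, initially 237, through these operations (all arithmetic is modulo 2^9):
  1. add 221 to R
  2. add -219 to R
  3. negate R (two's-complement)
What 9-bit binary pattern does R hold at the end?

100010001

Start: R = 237 = 011101101.
R = 237 + 221 = 458; wraps to -54 = 111001010
R = -54 + (-219) = -273; wraps to 239 = 011101111
R = −(239) = -239 = 100010001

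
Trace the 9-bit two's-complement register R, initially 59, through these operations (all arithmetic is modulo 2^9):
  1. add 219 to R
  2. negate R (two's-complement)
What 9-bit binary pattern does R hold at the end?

Start: R = 59 = 000111011.
R = 59 + 219 = 278; wraps to -234 = 100010110
R = −(-234) = 234 = 011101010

011101010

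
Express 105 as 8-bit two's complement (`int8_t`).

105 is non-negative, so write it directly in 8 bits: 01101001.

01101001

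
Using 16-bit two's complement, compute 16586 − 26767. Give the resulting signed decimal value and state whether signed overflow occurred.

-10181; no overflow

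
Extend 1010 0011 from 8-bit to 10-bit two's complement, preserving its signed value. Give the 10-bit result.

1110100011

MSB of 10100011 is 1; replicate it into the new high bits.
11|10100011 → 1110100011 (still -93).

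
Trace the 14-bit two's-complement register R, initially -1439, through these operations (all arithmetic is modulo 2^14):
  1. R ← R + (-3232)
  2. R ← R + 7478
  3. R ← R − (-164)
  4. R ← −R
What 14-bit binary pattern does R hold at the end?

11010001100101

Start: R = -1439 = 11101001100001.
R = -1439 + (-3232) = -4671 = 10110111000001
R = -4671 + 7478 = 2807 = 00101011110111
R = 2807 − (-164) = 2971 = 00101110011011
R = −(2971) = -2971 = 11010001100101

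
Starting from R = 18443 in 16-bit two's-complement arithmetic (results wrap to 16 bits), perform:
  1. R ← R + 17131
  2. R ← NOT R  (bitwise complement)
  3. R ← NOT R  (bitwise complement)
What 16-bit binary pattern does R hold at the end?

1000101011110110

Start: R = 18443 = 0100100000001011.
R = 18443 + 17131 = 35574; wraps to -29962 = 1000101011110110
R = NOT 1000101011110110 = 0111010100001001 = 29961
R = NOT 0111010100001001 = 1000101011110110 = -29962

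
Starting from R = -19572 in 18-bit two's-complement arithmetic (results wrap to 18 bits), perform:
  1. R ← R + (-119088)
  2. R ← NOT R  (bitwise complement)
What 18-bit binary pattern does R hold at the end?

Start: R = -19572 = 111011001110001100.
R = -19572 + (-119088) = -138660; wraps to 123484 = 011110001001011100
R = NOT 011110001001011100 = 100001110110100011 = -123485

100001110110100011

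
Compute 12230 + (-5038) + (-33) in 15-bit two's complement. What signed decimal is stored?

7159

12230 + (-5038) = 7192 (001110000011000)
7192 + (-33) = 7159 (001101111110111)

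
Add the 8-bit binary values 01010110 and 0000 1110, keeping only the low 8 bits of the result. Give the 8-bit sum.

01100100

  01010110
+ 00001110
= 01100100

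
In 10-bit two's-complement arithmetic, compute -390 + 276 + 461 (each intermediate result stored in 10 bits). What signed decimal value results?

-390 + 276 = -114 (1110001110)
-114 + 461 = 347 (0101011011)

347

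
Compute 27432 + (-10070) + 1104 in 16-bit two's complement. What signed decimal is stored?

18466

27432 + (-10070) = 17362 (0100001111010010)
17362 + 1104 = 18466 (0100100000100010)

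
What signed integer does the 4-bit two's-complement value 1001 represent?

MSB is 1, so the value is negative.
Invert: 0110. Add 1: 0111 = 7. So the value is −7.

-7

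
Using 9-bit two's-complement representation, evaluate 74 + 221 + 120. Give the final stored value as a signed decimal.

-97

74 + 221 = 295 → wraps to -217 (100100111)
-217 + 120 = -97 (110011111)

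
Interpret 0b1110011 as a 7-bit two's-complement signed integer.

-13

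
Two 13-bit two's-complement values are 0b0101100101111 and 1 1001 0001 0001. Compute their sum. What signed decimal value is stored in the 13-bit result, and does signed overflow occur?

0b0101100101111 → 0101100101111 = 2863 (signed)
1 1001 0001 0001 → 1100100010001 = -1775 (signed)
  0101100101111
+ 1100100010001
= 0010001000000  (discard carry-out 1)
Result 0010001000000: MSB = 0 → value 1088.
Addends have opposite signs, so signed overflow cannot occur.

1088; no overflow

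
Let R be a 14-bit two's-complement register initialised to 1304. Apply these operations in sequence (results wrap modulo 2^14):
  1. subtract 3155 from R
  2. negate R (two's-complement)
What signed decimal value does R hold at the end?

Start: R = 1304 = 00010100011000.
R = 1304 − 3155 = -1851 = 11100011000101
R = −(-1851) = 1851 = 00011100111011

1851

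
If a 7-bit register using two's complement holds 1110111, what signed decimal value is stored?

-9

MSB is 1, so the value is negative.
Unsigned reading: 119. Subtract 2^7 = 128: 119 − 128 = -9.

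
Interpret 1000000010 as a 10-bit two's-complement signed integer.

-510

MSB is 1, so the value is negative.
Unsigned reading: 514. Subtract 2^10 = 1024: 514 − 1024 = -510.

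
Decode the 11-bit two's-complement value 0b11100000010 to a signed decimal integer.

-254

MSB is 1, so the value is negative.
Unsigned reading: 1794. Subtract 2^11 = 2048: 1794 − 2048 = -254.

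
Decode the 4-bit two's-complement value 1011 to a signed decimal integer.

MSB is 1, so the value is negative.
Invert: 0100. Add 1: 0101 = 5. So the value is −5.

-5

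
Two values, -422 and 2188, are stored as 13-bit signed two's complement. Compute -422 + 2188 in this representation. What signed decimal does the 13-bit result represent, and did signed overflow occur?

-422 → 1111001011010
2188 → 0100010001100
  1111001011010
+ 0100010001100
= 0011011100110  (discard carry-out 1)
Result 0011011100110: MSB = 0 → value 1766.
Addends have opposite signs, so signed overflow cannot occur.

1766; no overflow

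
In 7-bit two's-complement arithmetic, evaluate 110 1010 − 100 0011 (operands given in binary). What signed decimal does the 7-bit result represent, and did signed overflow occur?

39; no overflow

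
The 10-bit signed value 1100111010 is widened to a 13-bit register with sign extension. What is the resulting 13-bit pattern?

MSB of 1100111010 is 1; replicate it into the new high bits.
111|1100111010 → 1111100111010 (still -198).

1111100111010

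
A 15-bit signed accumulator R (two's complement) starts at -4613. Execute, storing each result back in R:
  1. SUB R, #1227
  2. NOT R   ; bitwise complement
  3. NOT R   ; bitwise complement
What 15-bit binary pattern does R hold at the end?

110100100110000

Start: R = -4613 = 110110111111011.
R = -4613 − 1227 = -5840 = 110100100110000
R = NOT 110100100110000 = 001011011001111 = 5839
R = NOT 001011011001111 = 110100100110000 = -5840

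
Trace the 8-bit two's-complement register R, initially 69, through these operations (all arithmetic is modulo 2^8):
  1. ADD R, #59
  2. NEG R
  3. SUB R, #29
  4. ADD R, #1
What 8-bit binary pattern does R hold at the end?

01100100

Start: R = 69 = 01000101.
R = 69 + 59 = 128; wraps to -128 = 10000000
R = −(-128) = 128; wraps to -128 = 10000000
R = -128 − 29 = -157; wraps to 99 = 01100011
R = 99 + 1 = 100 = 01100100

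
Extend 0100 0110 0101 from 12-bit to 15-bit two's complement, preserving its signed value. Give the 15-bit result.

000010001100101

MSB of 010001100101 is 0; replicate it into the new high bits.
000|010001100101 → 000010001100101 (still 1125).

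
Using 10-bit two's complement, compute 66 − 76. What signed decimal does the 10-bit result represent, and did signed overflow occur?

-10; no overflow

66 → 0001000010
76 → 0001001100
Subtract via negate-and-add: invert 0001001100 + 1 = 1110110100 (i.e. -76).
  0001000010
+ 1110110100
= 1111110110
Result 1111110110: MSB = 1 → 1014 − 1024 = -10.
Addends (after negating the subtrahend) have opposite signs, so signed overflow cannot occur.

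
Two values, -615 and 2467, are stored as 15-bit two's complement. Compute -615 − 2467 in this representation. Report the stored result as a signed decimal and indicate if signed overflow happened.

-615 → 111110110011001
2467 → 000100110100011
Subtract via negate-and-add: invert 000100110100011 + 1 = 111011001011101 (i.e. -2467).
  111110110011001
+ 111011001011101
= 111001111110110  (discard carry-out 1)
Result 111001111110110: MSB = 1 → 29686 − 32768 = -3082.
Both addends (after negating the subtrahend) are negative and so is the stored result: no signed overflow.

-3082; no overflow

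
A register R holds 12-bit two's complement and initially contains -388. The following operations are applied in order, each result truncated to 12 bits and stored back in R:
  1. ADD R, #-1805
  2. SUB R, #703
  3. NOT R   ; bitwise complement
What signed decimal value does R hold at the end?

-1201

Start: R = -388 = 111001111100.
R = -388 + (-1805) = -2193; wraps to 1903 = 011101101111
R = 1903 − 703 = 1200 = 010010110000
R = NOT 010010110000 = 101101001111 = -1201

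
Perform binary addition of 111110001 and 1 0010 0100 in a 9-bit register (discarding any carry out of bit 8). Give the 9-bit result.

100010101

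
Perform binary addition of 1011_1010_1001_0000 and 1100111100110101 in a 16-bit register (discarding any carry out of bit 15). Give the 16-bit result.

1000100111000101

  1011101010010000
+ 1100111100110101
= 1000100111000101  (discard carry-out 1)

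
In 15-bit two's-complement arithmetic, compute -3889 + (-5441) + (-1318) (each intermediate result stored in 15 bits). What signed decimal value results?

-10648

-3889 + (-5441) = -9330 (101101110001110)
-9330 + (-1318) = -10648 (101011001101000)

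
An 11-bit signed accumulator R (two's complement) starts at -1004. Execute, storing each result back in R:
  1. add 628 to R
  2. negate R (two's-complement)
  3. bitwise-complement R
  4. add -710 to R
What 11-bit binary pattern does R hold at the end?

Start: R = -1004 = 10000010100.
R = -1004 + 628 = -376 = 11010001000
R = −(-376) = 376 = 00101111000
R = NOT 00101111000 = 11010000111 = -377
R = -377 + (-710) = -1087; wraps to 961 = 01111000001

01111000001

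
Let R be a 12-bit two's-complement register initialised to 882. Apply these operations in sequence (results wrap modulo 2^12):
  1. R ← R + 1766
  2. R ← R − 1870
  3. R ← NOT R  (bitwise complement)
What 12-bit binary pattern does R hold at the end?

110011110101

Start: R = 882 = 001101110010.
R = 882 + 1766 = 2648; wraps to -1448 = 101001011000
R = -1448 − 1870 = -3318; wraps to 778 = 001100001010
R = NOT 001100001010 = 110011110101 = -779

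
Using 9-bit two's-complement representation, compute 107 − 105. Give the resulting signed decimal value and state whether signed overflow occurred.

2; no overflow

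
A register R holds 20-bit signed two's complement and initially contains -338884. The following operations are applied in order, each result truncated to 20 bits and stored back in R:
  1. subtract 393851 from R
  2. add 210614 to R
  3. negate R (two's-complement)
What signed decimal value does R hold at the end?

522121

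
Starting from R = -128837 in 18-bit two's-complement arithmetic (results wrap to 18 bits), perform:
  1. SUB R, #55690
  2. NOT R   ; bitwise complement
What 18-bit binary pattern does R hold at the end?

101101000011001110

Start: R = -128837 = 100000100010111011.
R = -128837 − 55690 = -184527; wraps to 77617 = 010010111100110001
R = NOT 010010111100110001 = 101101000011001110 = -77618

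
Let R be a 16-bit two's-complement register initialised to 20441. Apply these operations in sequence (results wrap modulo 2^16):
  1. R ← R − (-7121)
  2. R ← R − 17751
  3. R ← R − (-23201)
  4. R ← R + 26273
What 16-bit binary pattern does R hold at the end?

1110011110010101

Start: R = 20441 = 0100111111011001.
R = 20441 − (-7121) = 27562 = 0110101110101010
R = 27562 − 17751 = 9811 = 0010011001010011
R = 9811 − (-23201) = 33012; wraps to -32524 = 1000000011110100
R = -32524 + 26273 = -6251 = 1110011110010101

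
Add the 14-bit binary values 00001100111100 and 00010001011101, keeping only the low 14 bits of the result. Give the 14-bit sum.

00011110011001

  00001100111100
+ 00010001011101
= 00011110011001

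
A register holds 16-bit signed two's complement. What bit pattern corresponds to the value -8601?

1101111001100111

|-8601| = 8601 = 0010000110011001 in 16 bits.
Invert the bits: 1101111001100110. Add 1: 1101111001100111.
Check: 1101111001100111 reads as 56935 − 65536 = -8601.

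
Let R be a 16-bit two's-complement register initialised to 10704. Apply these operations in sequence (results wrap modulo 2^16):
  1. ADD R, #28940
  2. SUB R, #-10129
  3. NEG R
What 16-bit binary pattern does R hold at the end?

Start: R = 10704 = 0010100111010000.
R = 10704 + 28940 = 39644; wraps to -25892 = 1001101011011100
R = -25892 − (-10129) = -15763 = 1100001001101101
R = −(-15763) = 15763 = 0011110110010011

0011110110010011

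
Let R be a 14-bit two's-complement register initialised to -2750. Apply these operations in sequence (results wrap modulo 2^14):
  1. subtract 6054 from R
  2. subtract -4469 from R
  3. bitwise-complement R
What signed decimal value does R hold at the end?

4334

Start: R = -2750 = 11010101000010.
R = -2750 − 6054 = -8804; wraps to 7580 = 01110110011100
R = 7580 − (-4469) = 12049; wraps to -4335 = 10111100010001
R = NOT 10111100010001 = 01000011101110 = 4334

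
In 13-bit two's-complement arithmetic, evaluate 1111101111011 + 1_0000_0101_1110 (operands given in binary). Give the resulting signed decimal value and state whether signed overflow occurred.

1111101111011 = -133 (signed)
1_0000_0101_1110 → 1000001011110 = -4002 (signed)
  1111101111011
+ 1000001011110
= 0111111011001  (discard carry-out 1)
Result 0111111011001: MSB = 0 → value 4057.
Both addends are negative but the stored result is non-negative: signed overflow. The true value -133 + (-4002) = -4135 lies outside [-4096, 4095].

4057; overflow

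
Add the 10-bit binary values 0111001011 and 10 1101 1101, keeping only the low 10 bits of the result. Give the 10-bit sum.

0010101000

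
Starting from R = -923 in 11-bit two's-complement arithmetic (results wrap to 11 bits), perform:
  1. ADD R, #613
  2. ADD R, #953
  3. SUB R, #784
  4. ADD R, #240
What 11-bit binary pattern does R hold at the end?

00001100011

Start: R = -923 = 10001100101.
R = -923 + 613 = -310 = 11011001010
R = -310 + 953 = 643 = 01010000011
R = 643 − 784 = -141 = 11101110011
R = -141 + 240 = 99 = 00001100011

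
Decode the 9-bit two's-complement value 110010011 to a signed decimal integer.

MSB is 1, so the value is negative.
Invert: 001101100. Add 1: 001101101 = 109. So the value is −109.

-109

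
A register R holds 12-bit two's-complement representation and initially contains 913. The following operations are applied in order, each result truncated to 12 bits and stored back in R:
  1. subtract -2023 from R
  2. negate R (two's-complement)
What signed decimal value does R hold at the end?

Start: R = 913 = 001110010001.
R = 913 − (-2023) = 2936; wraps to -1160 = 101101111000
R = −(-1160) = 1160 = 010010001000

1160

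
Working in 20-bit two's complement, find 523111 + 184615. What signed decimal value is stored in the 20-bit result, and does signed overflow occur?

-340850; overflow

523111 → 01111111101101100111
184615 → 00101101000100100111
  01111111101101100111
+ 00101101000100100111
= 10101100110010001110
Result 10101100110010001110: MSB = 1 → 707726 − 1048576 = -340850.
Both addends are non-negative but the stored result is negative: signed overflow. The true value 523111 + 184615 = 707726 lies outside [-524288, 524287].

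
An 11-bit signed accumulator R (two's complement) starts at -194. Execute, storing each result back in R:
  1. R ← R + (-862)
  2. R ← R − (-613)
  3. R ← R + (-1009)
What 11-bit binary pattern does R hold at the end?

Start: R = -194 = 11100111110.
R = -194 + (-862) = -1056; wraps to 992 = 01111100000
R = 992 − (-613) = 1605; wraps to -443 = 11001000101
R = -443 + (-1009) = -1452; wraps to 596 = 01001010100

01001010100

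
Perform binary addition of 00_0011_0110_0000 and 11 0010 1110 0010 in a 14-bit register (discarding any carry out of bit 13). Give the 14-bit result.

11011001000010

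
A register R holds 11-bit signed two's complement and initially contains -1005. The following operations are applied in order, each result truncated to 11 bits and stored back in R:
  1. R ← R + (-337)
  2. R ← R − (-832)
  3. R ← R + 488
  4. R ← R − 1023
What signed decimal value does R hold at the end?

Start: R = -1005 = 10000010011.
R = -1005 + (-337) = -1342; wraps to 706 = 01011000010
R = 706 − (-832) = 1538; wraps to -510 = 11000000010
R = -510 + 488 = -22 = 11111101010
R = -22 − 1023 = -1045; wraps to 1003 = 01111101011

1003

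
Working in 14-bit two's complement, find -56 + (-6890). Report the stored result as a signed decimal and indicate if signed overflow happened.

-6946; no overflow

-56 → 11111111001000
-6890 → 10010100010110
  11111111001000
+ 10010100010110
= 10010011011110  (discard carry-out 1)
Result 10010011011110: MSB = 1 → 9438 − 16384 = -6946.
Both addends are negative and so is the stored result: no signed overflow.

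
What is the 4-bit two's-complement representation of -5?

|-5| = 5 = 0101 in 4 bits.
Invert the bits: 1010. Add 1: 1011.

1011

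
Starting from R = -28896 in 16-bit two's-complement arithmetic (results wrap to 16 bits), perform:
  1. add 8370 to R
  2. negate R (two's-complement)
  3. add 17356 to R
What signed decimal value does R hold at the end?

Start: R = -28896 = 1000111100100000.
R = -28896 + 8370 = -20526 = 1010111111010010
R = −(-20526) = 20526 = 0101000000101110
R = 20526 + 17356 = 37882; wraps to -27654 = 1001001111111010

-27654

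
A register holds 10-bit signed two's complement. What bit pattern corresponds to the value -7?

|-7| = 7 = 0000000111 in 10 bits.
Invert the bits: 1111111000. Add 1: 1111111001.

1111111001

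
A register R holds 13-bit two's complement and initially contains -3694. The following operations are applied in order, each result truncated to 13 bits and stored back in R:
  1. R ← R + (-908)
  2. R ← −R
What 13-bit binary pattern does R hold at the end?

1000111111010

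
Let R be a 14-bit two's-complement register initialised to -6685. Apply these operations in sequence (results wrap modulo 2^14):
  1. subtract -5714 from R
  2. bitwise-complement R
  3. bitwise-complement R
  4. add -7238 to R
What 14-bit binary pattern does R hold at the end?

Start: R = -6685 = 10010111100011.
R = -6685 − (-5714) = -971 = 11110000110101
R = NOT 11110000110101 = 00001111001010 = 970
R = NOT 00001111001010 = 11110000110101 = -971
R = -971 + (-7238) = -8209; wraps to 8175 = 01111111101111

01111111101111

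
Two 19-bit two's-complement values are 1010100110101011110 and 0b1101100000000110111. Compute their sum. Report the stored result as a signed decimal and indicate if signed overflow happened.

-258667; no overflow

1010100110101011110 = -176802 (signed)
0b1101100000000110111 → 1101100000000110111 = -81865 (signed)
  1010100110101011110
+ 1101100000000110111
= 1000000110110010101  (discard carry-out 1)
Result 1000000110110010101: MSB = 1 → 265621 − 524288 = -258667.
Both addends are negative and so is the stored result: no signed overflow.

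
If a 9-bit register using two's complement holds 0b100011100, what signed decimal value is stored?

MSB is 1, so the value is negative.
Unsigned reading: 284. Subtract 2^9 = 512: 284 − 512 = -228.

-228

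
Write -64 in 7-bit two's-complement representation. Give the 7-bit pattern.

1000000

|-64| = 64 = 1000000 in 7 bits.
Invert the bits: 0111111. Add 1: 1000000.
Check: 1000000 reads as 64 − 128 = -64.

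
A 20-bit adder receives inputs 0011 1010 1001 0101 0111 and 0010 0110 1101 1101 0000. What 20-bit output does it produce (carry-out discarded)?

  00111010100101010111
+ 00100110110111010000
= 01100001011100100111

01100001011100100111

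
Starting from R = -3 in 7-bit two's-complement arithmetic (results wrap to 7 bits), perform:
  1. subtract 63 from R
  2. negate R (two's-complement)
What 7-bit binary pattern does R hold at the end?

Start: R = -3 = 1111101.
R = -3 − 63 = -66; wraps to 62 = 0111110
R = −(62) = -62 = 1000010

1000010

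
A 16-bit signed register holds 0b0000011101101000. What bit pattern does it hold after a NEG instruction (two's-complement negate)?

1111100010011000

Invert: 1111100010010111. Add 1: 1111100010011000.
Check: 0000011101101000 = 1896, 1111100010011000 = -1896.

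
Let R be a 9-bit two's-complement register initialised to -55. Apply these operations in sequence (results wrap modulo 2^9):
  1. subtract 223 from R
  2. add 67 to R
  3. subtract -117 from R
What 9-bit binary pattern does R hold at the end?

110100010

Start: R = -55 = 111001001.
R = -55 − 223 = -278; wraps to 234 = 011101010
R = 234 + 67 = 301; wraps to -211 = 100101101
R = -211 − (-117) = -94 = 110100010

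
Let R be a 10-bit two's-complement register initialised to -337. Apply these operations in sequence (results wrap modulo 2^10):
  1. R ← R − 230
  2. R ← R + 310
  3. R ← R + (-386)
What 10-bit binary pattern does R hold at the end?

0101111101

Start: R = -337 = 1010101111.
R = -337 − 230 = -567; wraps to 457 = 0111001001
R = 457 + 310 = 767; wraps to -257 = 1011111111
R = -257 + (-386) = -643; wraps to 381 = 0101111101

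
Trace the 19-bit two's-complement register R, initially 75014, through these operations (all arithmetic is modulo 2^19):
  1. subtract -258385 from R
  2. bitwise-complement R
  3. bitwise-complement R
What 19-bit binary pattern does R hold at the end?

1010001011001010111

Start: R = 75014 = 0010010010100000110.
R = 75014 − (-258385) = 333399; wraps to -190889 = 1010001011001010111
R = NOT 1010001011001010111 = 0101110100110101000 = 190888
R = NOT 0101110100110101000 = 1010001011001010111 = -190889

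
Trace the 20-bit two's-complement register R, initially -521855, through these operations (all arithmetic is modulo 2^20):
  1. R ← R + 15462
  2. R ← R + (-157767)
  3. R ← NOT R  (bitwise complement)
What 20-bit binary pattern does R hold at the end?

10100010001001011111

Start: R = -521855 = 10000000100110000001.
R = -521855 + 15462 = -506393 = 10000100010111100111
R = -506393 + (-157767) = -664160; wraps to 384416 = 01011101110110100000
R = NOT 01011101110110100000 = 10100010001001011111 = -384417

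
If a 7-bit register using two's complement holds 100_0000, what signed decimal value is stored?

-64

MSB is 1, so the value is negative.
Unsigned reading: 64. Subtract 2^7 = 128: 64 − 128 = -64.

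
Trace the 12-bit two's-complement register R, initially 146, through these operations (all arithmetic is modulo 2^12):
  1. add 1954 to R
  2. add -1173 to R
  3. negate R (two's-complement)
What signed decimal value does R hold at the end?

-927

Start: R = 146 = 000010010010.
R = 146 + 1954 = 2100; wraps to -1996 = 100000110100
R = -1996 + (-1173) = -3169; wraps to 927 = 001110011111
R = −(927) = -927 = 110001100001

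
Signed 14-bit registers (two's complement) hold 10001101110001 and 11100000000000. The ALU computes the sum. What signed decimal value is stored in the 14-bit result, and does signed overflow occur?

7025; overflow

10001101110001 = -7311 (signed)
11100000000000 = -2048 (signed)
  10001101110001
+ 11100000000000
= 01101101110001  (discard carry-out 1)
Result 01101101110001: MSB = 0 → value 7025.
Both addends are negative but the stored result is non-negative: signed overflow. The true value -7311 + (-2048) = -9359 lies outside [-8192, 8191].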